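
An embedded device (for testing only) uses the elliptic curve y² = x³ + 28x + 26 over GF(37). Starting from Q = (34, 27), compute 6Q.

Double-and-add on 6 = (110)₂. Start with Q = (34, 27) for the leading 1-bit.
double: tangent at (34, 27): λ = (3·34² + 28)/(2·27) ≡ 18/17. 17⁻¹ ≡ 24 (mod 37) since 17·24 = 408 ≡ 1, so λ ≡ 18·24 ≡ 25.
  x = λ² - 34 - 34 = 625 - 68 ≡ 2; y = λ·(34 - 2) - 27 ≡ 33. → (2, 33)
add Q: (2, 33) + (34, 27). λ = (27 - 33)/(34 - 2) ≡ 31/32 mod 37. 32⁻¹ ≡ 22 (mod 37), so λ ≡ 16.
  x = λ² - 2 - 34 = 256 - 36 ≡ 35; y = λ·(2 - 35) - 33 ≡ 31. → (35, 31)
double: tangent at (35, 31): λ = (3·35² + 28)/(2·31) ≡ 3/25. 25⁻¹ ≡ 3 (mod 37), so λ ≡ 3·3 ≡ 9.
  x = λ² - 35 - 35 = 81 - 70 ≡ 11; y = λ·(35 - 11) - 31 ≡ 0. → (11, 0)

(11, 0)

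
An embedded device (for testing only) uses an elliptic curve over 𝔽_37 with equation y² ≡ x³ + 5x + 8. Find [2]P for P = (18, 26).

(2, 27)

tangent at (18, 26): λ = (3·18² + 5)/(2·26) ≡ 15/15. 15⁻¹ ≡ 5 (mod 37), so λ ≡ 15·5 ≡ 1.
  x = λ² - 18 - 18 = 1 - 36 ≡ 2; y = λ·(18 - 2) - 26 ≡ 27. → (2, 27)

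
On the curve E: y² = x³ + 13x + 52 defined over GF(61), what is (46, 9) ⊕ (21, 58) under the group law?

(28, 46)

(46, 9) + (21, 58). λ = (58 - 9)/(21 - 46) ≡ 49/36 mod 61. 36⁻¹ ≡ 39 (mod 61), so λ ≡ 20.
  x = λ² - 46 - 21 = 400 - 67 ≡ 28; y = λ·(46 - 28) - 9 ≡ 46. → (28, 46)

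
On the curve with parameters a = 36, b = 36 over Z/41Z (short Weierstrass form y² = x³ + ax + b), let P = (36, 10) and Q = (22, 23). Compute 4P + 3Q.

First 4P:
Repeated addition: build up to 4P.
2P: tangent at (36, 10): λ = (3·36² + 36)/(2·10) ≡ 29/20. 20⁻¹ ≡ 39 (mod 41) since 20·39 = 780 ≡ 1, so λ ≡ 29·39 ≡ 24.
  x = λ² - 36 - 36 = 576 - 72 ≡ 12; y = λ·(36 - 12) - 10 ≡ 33. → (12, 33)
3P: (12, 33) + (36, 10). λ = (10 - 33)/(36 - 12) ≡ 18/24 mod 41. 24⁻¹ ≡ 12 (mod 41), so λ ≡ 11.
  x = λ² - 12 - 36 = 121 - 48 ≡ 32; y = λ·(12 - 32) - 33 ≡ 34. → (32, 34)
4P: (32, 34) + (36, 10). λ = (10 - 34)/(36 - 32) ≡ 17/4 mod 41. 4⁻¹ ≡ 31 (mod 41), so λ ≡ 35.
  x = λ² - 32 - 36 = 1225 - 68 ≡ 9; y = λ·(32 - 9) - 34 ≡ 33. → (9, 33)
4P = (9, 33).
Next 3Q:
Repeated addition: build up to 3Q.
2Q: tangent at (22, 23): λ = (3·22² + 36)/(2·23) ≡ 12/5. 5⁻¹ ≡ 33 (mod 41), so λ ≡ 12·33 ≡ 27.
  x = λ² - 22 - 22 = 729 - 44 ≡ 29; y = λ·(22 - 29) - 23 ≡ 34. → (29, 34)
3Q: (29, 34) + (22, 23). λ = (23 - 34)/(22 - 29) ≡ 30/34 mod 41. 34⁻¹ ≡ 35 (mod 41) since 34·35 = 1190 ≡ 1, so λ ≡ 25.
  x = λ² - 29 - 22 = 625 - 51 ≡ 0; y = λ·(29 - 0) - 34 ≡ 35. → (0, 35)
3Q = (0, 35).
Finally 4P + 3Q:
(9, 33) + (0, 35). λ = (35 - 33)/(0 - 9) ≡ 2/32 mod 41. 32⁻¹ ≡ 9 (mod 41) since 32·9 = 288 ≡ 1, so λ ≡ 18.
  x = λ² - 9 - 0 = 324 - 9 ≡ 28; y = λ·(9 - 28) - 33 ≡ 35. → (28, 35)

(28, 35)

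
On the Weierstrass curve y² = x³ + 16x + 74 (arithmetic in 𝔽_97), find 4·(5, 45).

Write G = (5, 45).
Double-and-add on 4 = (100)₂. Start with G = (5, 45) for the leading 1-bit.
double: tangent at (5, 45): λ = (3·5² + 16)/(2·45) ≡ 91/90. 90⁻¹ ≡ 83 (mod 97) since 90·83 = 7470 ≡ 1, so λ ≡ 91·83 ≡ 84.
  x = λ² - 5 - 5 = 7056 - 10 ≡ 62; y = λ·(5 - 62) - 45 ≡ 17. → (62, 17)
double: tangent at (62, 17): λ = (3·62² + 16)/(2·17) ≡ 5/34. 34⁻¹ ≡ 20 (mod 97), so λ ≡ 5·20 ≡ 3.
  x = λ² - 62 - 62 = 9 - 124 ≡ 79; y = λ·(62 - 79) - 17 ≡ 29. → (79, 29)

(79, 29)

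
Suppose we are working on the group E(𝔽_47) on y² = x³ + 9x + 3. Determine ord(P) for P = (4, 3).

10

2P: tangent at (4, 3): λ = (3·4² + 9)/(2·3) ≡ 10/6. 6⁻¹ ≡ 8 (mod 47) since 6·8 = 48 ≡ 1, so λ ≡ 10·8 ≡ 33.
  x = λ² - 4 - 4 = 1089 - 8 ≡ 0; y = λ·(4 - 0) - 3 ≡ 35. → (0, 35)
3P: (0, 35) + (4, 3). λ = (3 - 35)/(4 - 0) ≡ 15/4 mod 47. 4⁻¹ ≡ 12 (mod 47), so λ ≡ 39.
  x = λ² - 0 - 4 = 1521 - 4 ≡ 13; y = λ·(0 - 13) - 35 ≡ 22. → (13, 22)
4P: (13, 22) + (4, 3). λ = (3 - 22)/(4 - 13) ≡ 28/38 mod 47. 38⁻¹ ≡ 26 (mod 47), so λ ≡ 23.
  x = λ² - 13 - 4 = 529 - 17 ≡ 42; y = λ·(13 - 42) - 22 ≡ 16. → (42, 16)
5P: (42, 16) + (4, 3). λ = (3 - 16)/(4 - 42) ≡ 34/9 mod 47. 9⁻¹ ≡ 21 (mod 47) since 9·21 = 189 ≡ 1, so λ ≡ 9.
  x = λ² - 42 - 4 = 81 - 46 ≡ 35; y = λ·(42 - 35) - 16 ≡ 0. → (35, 0)
6P: (35, 0) + (4, 3). λ = (3 - 0)/(4 - 35) ≡ 3/16 mod 47. 16⁻¹ ≡ 3 (mod 47) since 16·3 = 48 ≡ 1, so λ ≡ 9.
  x = λ² - 35 - 4 = 81 - 39 ≡ 42; y = λ·(35 - 42) - 0 ≡ 31. → (42, 31)
7P: (42, 31) + (4, 3). λ = (3 - 31)/(4 - 42) ≡ 19/9 mod 47. 9⁻¹ ≡ 21 (mod 47), so λ ≡ 23.
  x = λ² - 42 - 4 = 529 - 46 ≡ 13; y = λ·(42 - 13) - 31 ≡ 25. → (13, 25)
8P: (13, 25) + (4, 3). λ = (3 - 25)/(4 - 13) ≡ 25/38 mod 47. 38⁻¹ ≡ 26 (mod 47), so λ ≡ 39.
  x = λ² - 13 - 4 = 1521 - 17 ≡ 0; y = λ·(13 - 0) - 25 ≡ 12. → (0, 12)
9P: (0, 12) + (4, 3). λ = (3 - 12)/(4 - 0) ≡ 38/4 mod 47. 4⁻¹ ≡ 12 (mod 47), so λ ≡ 33.
  x = λ² - 0 - 4 = 1089 - 4 ≡ 4; y = λ·(0 - 4) - 12 ≡ 44. → (4, 44)
10P: (4, 44) + (4, 3): same x and y₁ ≡ -y₂, so the sum is 𝒪.
10P = 𝒪, so the order is 10.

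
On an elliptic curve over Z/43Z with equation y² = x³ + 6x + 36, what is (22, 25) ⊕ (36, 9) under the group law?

(22, 25) + (36, 9). λ = (9 - 25)/(36 - 22) ≡ 27/14 mod 43. 14⁻¹ ≡ 40 (mod 43), so λ ≡ 5.
  x = λ² - 22 - 36 = 25 - 58 ≡ 10; y = λ·(22 - 10) - 25 ≡ 35. → (10, 35)

(10, 35)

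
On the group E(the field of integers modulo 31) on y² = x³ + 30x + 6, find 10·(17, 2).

Write P = (17, 2).
Repeated addition: build up to 10P.
2P: tangent at (17, 2): λ = (3·17² + 30)/(2·2) ≡ 29/4. 4⁻¹ ≡ 8 (mod 31), so λ ≡ 29·8 ≡ 15.
  x = λ² - 17 - 17 = 225 - 34 ≡ 5; y = λ·(17 - 5) - 2 ≡ 23. → (5, 23)
3P: (5, 23) + (17, 2). λ = (2 - 23)/(17 - 5) ≡ 10/12 mod 31. 12⁻¹ ≡ 13 (mod 31), so λ ≡ 6.
  x = λ² - 5 - 17 = 36 - 22 ≡ 14; y = λ·(5 - 14) - 23 ≡ 16. → (14, 16)
4P: (14, 16) + (17, 2). λ = (2 - 16)/(17 - 14) ≡ 17/3 mod 31. 3⁻¹ ≡ 21 (mod 31), so λ ≡ 16.
  x = λ² - 14 - 17 = 256 - 31 ≡ 8; y = λ·(14 - 8) - 16 ≡ 18. → (8, 18)
5P: (8, 18) + (17, 2). λ = (2 - 18)/(17 - 8) ≡ 15/9 mod 31. 9⁻¹ ≡ 7 (mod 31), so λ ≡ 12.
  x = λ² - 8 - 17 = 144 - 25 ≡ 26; y = λ·(8 - 26) - 18 ≡ 14. → (26, 14)
6P: (26, 14) + (17, 2). λ = (2 - 14)/(17 - 26) ≡ 19/22 mod 31. 22⁻¹ ≡ 24 (mod 31), so λ ≡ 22.
  x = λ² - 26 - 17 = 484 - 43 ≡ 7; y = λ·(26 - 7) - 14 ≡ 1. → (7, 1)
7P: (7, 1) + (17, 2). λ = (2 - 1)/(17 - 7) ≡ 1/10 mod 31. 10⁻¹ ≡ 28 (mod 31), so λ ≡ 28.
  x = λ² - 7 - 17 = 784 - 24 ≡ 16; y = λ·(7 - 16) - 1 ≡ 26. → (16, 26)
8P: (16, 26) + (17, 2). λ = (2 - 26)/(17 - 16) ≡ 7/1 mod 31. 1⁻¹ ≡ 1 (mod 31), so λ ≡ 7.
  x = λ² - 16 - 17 = 49 - 33 ≡ 16; y = λ·(16 - 16) - 26 ≡ 5. → (16, 5)
9P: (16, 5) + (17, 2). λ = (2 - 5)/(17 - 16) ≡ 28/1 mod 31. 1⁻¹ ≡ 1 (mod 31), so λ ≡ 28.
  x = λ² - 16 - 17 = 784 - 33 ≡ 7; y = λ·(16 - 7) - 5 ≡ 30. → (7, 30)
10P: (7, 30) + (17, 2). λ = (2 - 30)/(17 - 7) ≡ 3/10 mod 31. 10⁻¹ ≡ 28 (mod 31), so λ ≡ 22.
  x = λ² - 7 - 17 = 484 - 24 ≡ 26; y = λ·(7 - 26) - 30 ≡ 17. → (26, 17)

(26, 17)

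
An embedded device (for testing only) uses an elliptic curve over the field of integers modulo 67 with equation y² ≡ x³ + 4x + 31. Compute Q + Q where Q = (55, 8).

tangent at (55, 8): λ = (3·55² + 4)/(2·8) ≡ 34/16. 16⁻¹ ≡ 21 (mod 67), so λ ≡ 34·21 ≡ 44.
  x = λ² - 55 - 55 = 1936 - 110 ≡ 17; y = λ·(55 - 17) - 8 ≡ 56. → (17, 56)

(17, 56)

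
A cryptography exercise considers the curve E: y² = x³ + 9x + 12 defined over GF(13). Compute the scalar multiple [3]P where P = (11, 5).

Repeated addition: build up to 3P.
2P: tangent at (11, 5): λ = (3·11² + 9)/(2·5) ≡ 8/10. 10⁻¹ ≡ 4 (mod 13), so λ ≡ 8·4 ≡ 6.
  x = λ² - 11 - 11 = 36 - 22 ≡ 1; y = λ·(11 - 1) - 5 ≡ 3. → (1, 3)
3P: (1, 3) + (11, 5). λ = (5 - 3)/(11 - 1) ≡ 2/10 mod 13. 10⁻¹ ≡ 4 (mod 13), so λ ≡ 8.
  x = λ² - 1 - 11 = 64 - 12 ≡ 0; y = λ·(1 - 0) - 3 ≡ 5. → (0, 5)

(0, 5)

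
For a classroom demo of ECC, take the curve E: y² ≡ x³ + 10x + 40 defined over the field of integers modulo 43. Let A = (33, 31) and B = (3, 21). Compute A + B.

(31, 27)

(33, 31) + (3, 21). λ = (21 - 31)/(3 - 33) ≡ 33/13 mod 43. 13⁻¹ ≡ 10 (mod 43), so λ ≡ 29.
  x = λ² - 33 - 3 = 841 - 36 ≡ 31; y = λ·(33 - 31) - 31 ≡ 27. → (31, 27)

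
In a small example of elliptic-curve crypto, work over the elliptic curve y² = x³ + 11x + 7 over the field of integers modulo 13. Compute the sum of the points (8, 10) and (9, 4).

(6, 4)

(8, 10) + (9, 4). λ = (4 - 10)/(9 - 8) ≡ 7/1 mod 13. 1⁻¹ ≡ 1 (mod 13), so λ ≡ 7.
  x = λ² - 8 - 9 = 49 - 17 ≡ 6; y = λ·(8 - 6) - 10 ≡ 4. → (6, 4)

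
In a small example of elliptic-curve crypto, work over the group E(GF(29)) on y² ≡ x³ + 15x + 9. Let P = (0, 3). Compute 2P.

tangent at (0, 3): λ = (3·0² + 15)/(2·3) ≡ 15/6. 6⁻¹ ≡ 5 (mod 29), so λ ≡ 15·5 ≡ 17.
  x = λ² - 0 - 0 = 289 - 0 ≡ 28; y = λ·(0 - 28) - 3 ≡ 14. → (28, 14)

(28, 14)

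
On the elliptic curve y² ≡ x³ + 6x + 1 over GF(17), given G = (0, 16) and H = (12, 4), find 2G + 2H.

(4, 2)

First 2G:
Repeated addition: build up to 2G.
2G: tangent at (0, 16): λ = (3·0² + 6)/(2·16) ≡ 6/15. 15⁻¹ ≡ 8 (mod 17), so λ ≡ 6·8 ≡ 14.
  x = λ² - 0 - 0 = 196 - 0 ≡ 9; y = λ·(0 - 9) - 16 ≡ 11. → (9, 11)
2G = (9, 11).
Next 2H:
Repeated addition: build up to 2H.
2H: tangent at (12, 4): λ = (3·12² + 6)/(2·4) ≡ 13/8. 8⁻¹ ≡ 15 (mod 17), so λ ≡ 13·15 ≡ 8.
  x = λ² - 12 - 12 = 64 - 24 ≡ 6; y = λ·(12 - 6) - 4 ≡ 10. → (6, 10)
2H = (6, 10).
Finally 2G + 2H:
(9, 11) + (6, 10). λ = (10 - 11)/(6 - 9) ≡ 16/14 mod 17. 14⁻¹ ≡ 11 (mod 17), so λ ≡ 6.
  x = λ² - 9 - 6 = 36 - 15 ≡ 4; y = λ·(9 - 4) - 11 ≡ 2. → (4, 2)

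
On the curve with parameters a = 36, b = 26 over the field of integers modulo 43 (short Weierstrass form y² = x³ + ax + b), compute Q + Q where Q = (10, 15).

(16, 21)

tangent at (10, 15): λ = (3·10² + 36)/(2·15) ≡ 35/30. 30⁻¹ ≡ 33 (mod 43), so λ ≡ 35·33 ≡ 37.
  x = λ² - 10 - 10 = 1369 - 20 ≡ 16; y = λ·(10 - 16) - 15 ≡ 21. → (16, 21)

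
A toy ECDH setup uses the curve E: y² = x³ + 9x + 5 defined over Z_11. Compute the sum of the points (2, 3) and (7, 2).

(2, 3) + (7, 2). λ = (2 - 3)/(7 - 2) ≡ 10/5 mod 11. 5⁻¹ ≡ 9 (mod 11) since 5·9 = 45 ≡ 1, so λ ≡ 2.
  x = λ² - 2 - 7 = 4 - 9 ≡ 6; y = λ·(2 - 6) - 3 ≡ 0. → (6, 0)

(6, 0)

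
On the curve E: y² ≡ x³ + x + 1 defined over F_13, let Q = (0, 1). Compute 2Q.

(10, 7)

tangent at (0, 1): λ = (3·0² + 1)/(2·1) ≡ 1/2. 2⁻¹ ≡ 7 (mod 13), so λ ≡ 1·7 ≡ 7.
  x = λ² - 0 - 0 = 49 - 0 ≡ 10; y = λ·(0 - 10) - 1 ≡ 7. → (10, 7)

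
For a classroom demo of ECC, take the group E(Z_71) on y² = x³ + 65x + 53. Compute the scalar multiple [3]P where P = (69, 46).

(64, 6)

Repeated addition: build up to 3P.
2P: tangent at (69, 46): λ = (3·69² + 65)/(2·46) ≡ 6/21. 21⁻¹ ≡ 44 (mod 71) since 21·44 = 924 ≡ 1, so λ ≡ 6·44 ≡ 51.
  x = λ² - 69 - 69 = 2601 - 138 ≡ 49; y = λ·(69 - 49) - 46 ≡ 51. → (49, 51)
3P: (49, 51) + (69, 46). λ = (46 - 51)/(69 - 49) ≡ 66/20 mod 71. 20⁻¹ ≡ 32 (mod 71) since 20·32 = 640 ≡ 1, so λ ≡ 53.
  x = λ² - 49 - 69 = 2809 - 118 ≡ 64; y = λ·(49 - 64) - 51 ≡ 6. → (64, 6)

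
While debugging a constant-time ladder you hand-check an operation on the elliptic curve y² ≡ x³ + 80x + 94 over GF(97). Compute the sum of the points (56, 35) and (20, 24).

(56, 35) + (20, 24). λ = (24 - 35)/(20 - 56) ≡ 86/61 mod 97. 61⁻¹ ≡ 35 (mod 97) since 61·35 = 2135 ≡ 1, so λ ≡ 3.
  x = λ² - 56 - 20 = 9 - 76 ≡ 30; y = λ·(56 - 30) - 35 ≡ 43. → (30, 43)

(30, 43)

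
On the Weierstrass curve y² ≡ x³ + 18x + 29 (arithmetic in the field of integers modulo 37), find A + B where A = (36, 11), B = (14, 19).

(33, 35)

(36, 11) + (14, 19). λ = (19 - 11)/(14 - 36) ≡ 8/15 mod 37. 15⁻¹ ≡ 5 (mod 37), so λ ≡ 3.
  x = λ² - 36 - 14 = 9 - 50 ≡ 33; y = λ·(36 - 33) - 11 ≡ 35. → (33, 35)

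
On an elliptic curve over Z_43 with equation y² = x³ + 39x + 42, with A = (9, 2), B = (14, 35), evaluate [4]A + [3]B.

(19, 26)

First 4A:
Repeated addition: build up to 4A.
2A: tangent at (9, 2): λ = (3·9² + 39)/(2·2) ≡ 24/4. 4⁻¹ ≡ 11 (mod 43), so λ ≡ 24·11 ≡ 6.
  x = λ² - 9 - 9 = 36 - 18 ≡ 18; y = λ·(9 - 18) - 2 ≡ 30. → (18, 30)
3A: (18, 30) + (9, 2). λ = (2 - 30)/(9 - 18) ≡ 15/34 mod 43. 34⁻¹ ≡ 19 (mod 43) since 34·19 = 646 ≡ 1, so λ ≡ 27.
  x = λ² - 18 - 9 = 729 - 27 ≡ 14; y = λ·(18 - 14) - 30 ≡ 35. → (14, 35)
4A: (14, 35) + (9, 2). λ = (2 - 35)/(9 - 14) ≡ 10/38 mod 43. 38⁻¹ ≡ 17 (mod 43), so λ ≡ 41.
  x = λ² - 14 - 9 = 1681 - 23 ≡ 24; y = λ·(14 - 24) - 35 ≡ 28. → (24, 28)
4A = (24, 28).
Next 3B:
Repeated addition: build up to 3B.
2B: tangent at (14, 35): λ = (3·14² + 39)/(2·35) ≡ 25/27. 27⁻¹ ≡ 8 (mod 43), so λ ≡ 25·8 ≡ 28.
  x = λ² - 14 - 14 = 784 - 28 ≡ 25; y = λ·(14 - 25) - 35 ≡ 1. → (25, 1)
3B: (25, 1) + (14, 35). λ = (35 - 1)/(14 - 25) ≡ 34/32 mod 43. 32⁻¹ ≡ 39 (mod 43) since 32·39 = 1248 ≡ 1, so λ ≡ 36.
  x = λ² - 25 - 14 = 1296 - 39 ≡ 10; y = λ·(25 - 10) - 1 ≡ 23. → (10, 23)
3B = (10, 23).
Finally 4A + 3B:
(24, 28) + (10, 23). λ = (23 - 28)/(10 - 24) ≡ 38/29 mod 43. 29⁻¹ ≡ 3 (mod 43) since 29·3 = 87 ≡ 1, so λ ≡ 28.
  x = λ² - 24 - 10 = 784 - 34 ≡ 19; y = λ·(24 - 19) - 28 ≡ 26. → (19, 26)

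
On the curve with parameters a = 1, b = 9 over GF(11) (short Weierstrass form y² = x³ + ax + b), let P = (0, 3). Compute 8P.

O

Double-and-add on 8 = (1000)₂. Start with P = (0, 3) for the leading 1-bit.
double: tangent at (0, 3): λ = (3·0² + 1)/(2·3) ≡ 1/6. 6⁻¹ ≡ 2 (mod 11), so λ ≡ 1·2 ≡ 2.
  x = λ² - 0 - 0 = 4 - 0 ≡ 4; y = λ·(0 - 4) - 3 ≡ 0. → (4, 0)
double: (4, 0) + (4, 0): same x and y₁ ≡ -y₂, so the sum is O.
double: O + O = O (identity).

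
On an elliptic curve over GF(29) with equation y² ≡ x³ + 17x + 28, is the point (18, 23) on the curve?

y² = 23² ≡ 7; x³ + 17x + 28 = 6166 ≡ 18 (mod 29). 7 ≠ 18.

no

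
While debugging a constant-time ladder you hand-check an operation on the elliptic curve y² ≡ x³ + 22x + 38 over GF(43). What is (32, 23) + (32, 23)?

tangent at (32, 23): λ = (3·32² + 22)/(2·23) ≡ 41/3. 3⁻¹ ≡ 29 (mod 43) since 3·29 = 87 ≡ 1, so λ ≡ 41·29 ≡ 28.
  x = λ² - 32 - 32 = 784 - 64 ≡ 32; y = λ·(32 - 32) - 23 ≡ 20. → (32, 20)

(32, 20)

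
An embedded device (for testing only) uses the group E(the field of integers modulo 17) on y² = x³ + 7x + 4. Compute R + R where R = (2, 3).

tangent at (2, 3): λ = (3·2² + 7)/(2·3) ≡ 2/6. 6⁻¹ ≡ 3 (mod 17) since 6·3 = 18 ≡ 1, so λ ≡ 2·3 ≡ 6.
  x = λ² - 2 - 2 = 36 - 4 ≡ 15; y = λ·(2 - 15) - 3 ≡ 4. → (15, 4)

(15, 4)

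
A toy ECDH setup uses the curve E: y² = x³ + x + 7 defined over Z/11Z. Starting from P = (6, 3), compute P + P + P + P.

Double-and-add on 4 = (100)₂. Start with P = (6, 3) for the leading 1-bit.
double: tangent at (6, 3): λ = (3·6² + 1)/(2·3) ≡ 10/6. 6⁻¹ ≡ 2 (mod 11) since 6·2 = 12 ≡ 1, so λ ≡ 10·2 ≡ 9.
  x = λ² - 6 - 6 = 81 - 12 ≡ 3; y = λ·(6 - 3) - 3 ≡ 2. → (3, 2)
double: tangent at (3, 2): λ = (3·3² + 1)/(2·2) ≡ 6/4. 4⁻¹ ≡ 3 (mod 11), so λ ≡ 6·3 ≡ 7.
  x = λ² - 3 - 3 = 49 - 6 ≡ 10; y = λ·(3 - 10) - 2 ≡ 4. → (10, 4)

(10, 4)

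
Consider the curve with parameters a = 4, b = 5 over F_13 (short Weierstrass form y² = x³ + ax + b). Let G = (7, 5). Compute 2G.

(9, 9)

tangent at (7, 5): λ = (3·7² + 4)/(2·5) ≡ 8/10. 10⁻¹ ≡ 4 (mod 13), so λ ≡ 8·4 ≡ 6.
  x = λ² - 7 - 7 = 36 - 14 ≡ 9; y = λ·(7 - 9) - 5 ≡ 9. → (9, 9)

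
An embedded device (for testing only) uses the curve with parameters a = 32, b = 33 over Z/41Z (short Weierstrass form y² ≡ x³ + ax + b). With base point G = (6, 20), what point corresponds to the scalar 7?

Double-and-add on 7 = (111)₂. Start with G = (6, 20) for the leading 1-bit.
double: tangent at (6, 20): λ = (3·6² + 32)/(2·20) ≡ 17/40. 40⁻¹ ≡ 40 (mod 41) since 40·40 = 1600 ≡ 1, so λ ≡ 17·40 ≡ 24.
  x = λ² - 6 - 6 = 576 - 12 ≡ 31; y = λ·(6 - 31) - 20 ≡ 36. → (31, 36)
add G: (31, 36) + (6, 20). λ = (20 - 36)/(6 - 31) ≡ 25/16 mod 41. 16⁻¹ ≡ 18 (mod 41), so λ ≡ 40.
  x = λ² - 31 - 6 = 1600 - 37 ≡ 5; y = λ·(31 - 5) - 36 ≡ 20. → (5, 20)
double: tangent at (5, 20): λ = (3·5² + 32)/(2·20) ≡ 25/40. 40⁻¹ ≡ 40 (mod 41), so λ ≡ 25·40 ≡ 16.
  x = λ² - 5 - 5 = 256 - 10 ≡ 0; y = λ·(5 - 0) - 20 ≡ 19. → (0, 19)
add G: (0, 19) + (6, 20). λ = (20 - 19)/(6 - 0) ≡ 1/6 mod 41. 6⁻¹ ≡ 7 (mod 41) since 6·7 = 42 ≡ 1, so λ ≡ 7.
  x = λ² - 0 - 6 = 49 - 6 ≡ 2; y = λ·(0 - 2) - 19 ≡ 8. → (2, 8)

(2, 8)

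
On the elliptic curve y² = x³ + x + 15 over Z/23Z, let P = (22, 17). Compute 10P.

Repeated addition: build up to 10P.
2P: tangent at (22, 17): λ = (3·22² + 1)/(2·17) ≡ 4/11. 11⁻¹ ≡ 21 (mod 23), so λ ≡ 4·21 ≡ 15.
  x = λ² - 22 - 22 = 225 - 44 ≡ 20; y = λ·(22 - 20) - 17 ≡ 13. → (20, 13)
3P: (20, 13) + (22, 17). λ = (17 - 13)/(22 - 20) ≡ 4/2 mod 23. 2⁻¹ ≡ 12 (mod 23) since 2·12 = 24 ≡ 1, so λ ≡ 2.
  x = λ² - 20 - 22 = 4 - 42 ≡ 8; y = λ·(20 - 8) - 13 ≡ 11. → (8, 11)
4P: (8, 11) + (22, 17). λ = (17 - 11)/(22 - 8) ≡ 6/14 mod 23. 14⁻¹ ≡ 5 (mod 23), so λ ≡ 7.
  x = λ² - 8 - 22 = 49 - 30 ≡ 19; y = λ·(8 - 19) - 11 ≡ 4. → (19, 4)
5P: (19, 4) + (22, 17). λ = (17 - 4)/(22 - 19) ≡ 13/3 mod 23. 3⁻¹ ≡ 8 (mod 23) since 3·8 = 24 ≡ 1, so λ ≡ 12.
  x = λ² - 19 - 22 = 144 - 41 ≡ 11; y = λ·(19 - 11) - 4 ≡ 0. → (11, 0)
6P: (11, 0) + (22, 17). λ = (17 - 0)/(22 - 11) ≡ 17/11 mod 23. 11⁻¹ ≡ 21 (mod 23), so λ ≡ 12.
  x = λ² - 11 - 22 = 144 - 33 ≡ 19; y = λ·(11 - 19) - 0 ≡ 19. → (19, 19)
7P: (19, 19) + (22, 17). λ = (17 - 19)/(22 - 19) ≡ 21/3 mod 23. 3⁻¹ ≡ 8 (mod 23), so λ ≡ 7.
  x = λ² - 19 - 22 = 49 - 41 ≡ 8; y = λ·(19 - 8) - 19 ≡ 12. → (8, 12)
8P: (8, 12) + (22, 17). λ = (17 - 12)/(22 - 8) ≡ 5/14 mod 23. 14⁻¹ ≡ 5 (mod 23) since 14·5 = 70 ≡ 1, so λ ≡ 2.
  x = λ² - 8 - 22 = 4 - 30 ≡ 20; y = λ·(8 - 20) - 12 ≡ 10. → (20, 10)
9P: (20, 10) + (22, 17). λ = (17 - 10)/(22 - 20) ≡ 7/2 mod 23. 2⁻¹ ≡ 12 (mod 23) since 2·12 = 24 ≡ 1, so λ ≡ 15.
  x = λ² - 20 - 22 = 225 - 42 ≡ 22; y = λ·(20 - 22) - 10 ≡ 6. → (22, 6)
10P: (22, 6) + (22, 17): same x and y₁ ≡ -y₂, so the sum is O.

O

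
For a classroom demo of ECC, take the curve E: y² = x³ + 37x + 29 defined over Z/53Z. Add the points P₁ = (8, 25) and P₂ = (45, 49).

(8, 25) + (45, 49). λ = (49 - 25)/(45 - 8) ≡ 24/37 mod 53. 37⁻¹ ≡ 43 (mod 53), so λ ≡ 25.
  x = λ² - 8 - 45 = 625 - 53 ≡ 42; y = λ·(8 - 42) - 25 ≡ 26. → (42, 26)

(42, 26)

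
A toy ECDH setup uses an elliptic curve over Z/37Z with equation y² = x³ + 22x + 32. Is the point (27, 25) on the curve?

yes

y² = 25² ≡ 33; x³ + 22x + 32 = 20309 ≡ 33 (mod 37). 33 = 33.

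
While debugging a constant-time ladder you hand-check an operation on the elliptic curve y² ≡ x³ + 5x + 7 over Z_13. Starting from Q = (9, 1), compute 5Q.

Double-and-add on 5 = (101)₂. Start with Q = (9, 1) for the leading 1-bit.
double: tangent at (9, 1): λ = (3·9² + 5)/(2·1) ≡ 1/2. 2⁻¹ ≡ 7 (mod 13), so λ ≡ 1·7 ≡ 7.
  x = λ² - 9 - 9 = 49 - 18 ≡ 5; y = λ·(9 - 5) - 1 ≡ 1. → (5, 1)
double: tangent at (5, 1): λ = (3·5² + 5)/(2·1) ≡ 2/2. 2⁻¹ ≡ 7 (mod 13) since 2·7 = 14 ≡ 1, so λ ≡ 2·7 ≡ 1.
  x = λ² - 5 - 5 = 1 - 10 ≡ 4; y = λ·(5 - 4) - 1 ≡ 0. → (4, 0)
add Q: (4, 0) + (9, 1). λ = (1 - 0)/(9 - 4) ≡ 1/5 mod 13. 5⁻¹ ≡ 8 (mod 13), so λ ≡ 8.
  x = λ² - 4 - 9 = 64 - 13 ≡ 12; y = λ·(4 - 12) - 0 ≡ 1. → (12, 1)

(12, 1)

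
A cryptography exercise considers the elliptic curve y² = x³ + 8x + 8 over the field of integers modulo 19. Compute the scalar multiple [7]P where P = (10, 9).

Repeated addition: build up to 7P.
2P: tangent at (10, 9): λ = (3·10² + 8)/(2·9) ≡ 4/18. 18⁻¹ ≡ 18 (mod 19) since 18·18 = 324 ≡ 1, so λ ≡ 4·18 ≡ 15.
  x = λ² - 10 - 10 = 225 - 20 ≡ 15; y = λ·(10 - 15) - 9 ≡ 11. → (15, 11)
3P: (15, 11) + (10, 9). λ = (9 - 11)/(10 - 15) ≡ 17/14 mod 19. 14⁻¹ ≡ 15 (mod 19), so λ ≡ 8.
  x = λ² - 15 - 10 = 64 - 25 ≡ 1; y = λ·(15 - 1) - 11 ≡ 6. → (1, 6)
4P: (1, 6) + (10, 9). λ = (9 - 6)/(10 - 1) ≡ 3/9 mod 19. 9⁻¹ ≡ 17 (mod 19), so λ ≡ 13.
  x = λ² - 1 - 10 = 169 - 11 ≡ 6; y = λ·(1 - 6) - 6 ≡ 5. → (6, 5)
5P: (6, 5) + (10, 9). λ = (9 - 5)/(10 - 6) ≡ 4/4 mod 19. 4⁻¹ ≡ 5 (mod 19), so λ ≡ 1.
  x = λ² - 6 - 10 = 1 - 16 ≡ 4; y = λ·(6 - 4) - 5 ≡ 16. → (4, 16)
6P: (4, 16) + (10, 9). λ = (9 - 16)/(10 - 4) ≡ 12/6 mod 19. 6⁻¹ ≡ 16 (mod 19), so λ ≡ 2.
  x = λ² - 4 - 10 = 4 - 14 ≡ 9; y = λ·(4 - 9) - 16 ≡ 12. → (9, 12)
7P: (9, 12) + (10, 9). λ = (9 - 12)/(10 - 9) ≡ 16/1 mod 19. 1⁻¹ ≡ 1 (mod 19), so λ ≡ 16.
  x = λ² - 9 - 10 = 256 - 19 ≡ 9; y = λ·(9 - 9) - 12 ≡ 7. → (9, 7)

(9, 7)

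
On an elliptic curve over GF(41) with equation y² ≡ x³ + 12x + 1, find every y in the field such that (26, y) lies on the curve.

none

x³ + 12x + 1 = 17889 ≡ 13 (mod 41).
13 is a non-residue mod 41; no y exists.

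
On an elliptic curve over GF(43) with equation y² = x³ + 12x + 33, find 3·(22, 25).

Write G = (22, 25).
Repeated addition: build up to 3G.
2G: tangent at (22, 25): λ = (3·22² + 12)/(2·25) ≡ 2/7. 7⁻¹ ≡ 37 (mod 43), so λ ≡ 2·37 ≡ 31.
  x = λ² - 22 - 22 = 961 - 44 ≡ 14; y = λ·(22 - 14) - 25 ≡ 8. → (14, 8)
3G: (14, 8) + (22, 25). λ = (25 - 8)/(22 - 14) ≡ 17/8 mod 43. 8⁻¹ ≡ 27 (mod 43) since 8·27 = 216 ≡ 1, so λ ≡ 29.
  x = λ² - 14 - 22 = 841 - 36 ≡ 31; y = λ·(14 - 31) - 8 ≡ 15. → (31, 15)

(31, 15)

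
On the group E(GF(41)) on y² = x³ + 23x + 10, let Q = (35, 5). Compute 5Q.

(34, 11)

Repeated addition: build up to 5Q.
2Q: tangent at (35, 5): λ = (3·35² + 23)/(2·5) ≡ 8/10. 10⁻¹ ≡ 37 (mod 41) since 10·37 = 370 ≡ 1, so λ ≡ 8·37 ≡ 9.
  x = λ² - 35 - 35 = 81 - 70 ≡ 11; y = λ·(35 - 11) - 5 ≡ 6. → (11, 6)
3Q: (11, 6) + (35, 5). λ = (5 - 6)/(35 - 11) ≡ 40/24 mod 41. 24⁻¹ ≡ 12 (mod 41) since 24·12 = 288 ≡ 1, so λ ≡ 29.
  x = λ² - 11 - 35 = 841 - 46 ≡ 16; y = λ·(11 - 16) - 6 ≡ 13. → (16, 13)
4Q: (16, 13) + (35, 5). λ = (5 - 13)/(35 - 16) ≡ 33/19 mod 41. 19⁻¹ ≡ 13 (mod 41), so λ ≡ 19.
  x = λ² - 16 - 35 = 361 - 51 ≡ 23; y = λ·(16 - 23) - 13 ≡ 18. → (23, 18)
5Q: (23, 18) + (35, 5). λ = (5 - 18)/(35 - 23) ≡ 28/12 mod 41. 12⁻¹ ≡ 24 (mod 41), so λ ≡ 16.
  x = λ² - 23 - 35 = 256 - 58 ≡ 34; y = λ·(23 - 34) - 18 ≡ 11. → (34, 11)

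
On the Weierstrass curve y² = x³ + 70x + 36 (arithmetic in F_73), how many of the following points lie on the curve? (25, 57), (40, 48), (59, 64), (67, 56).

(25, 57): 57² ≡ 37, rhs ≡ 37 → on.
(40, 48): 48² ≡ 41, rhs ≡ 41 → on.
(59, 64): 64² ≡ 8, rhs ≡ 35 → off.
(67, 56): 56² ≡ 70, rhs ≡ 57 → off.

2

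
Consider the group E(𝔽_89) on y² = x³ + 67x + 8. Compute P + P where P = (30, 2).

(33, 81)

tangent at (30, 2): λ = (3·30² + 67)/(2·2) ≡ 8/4. 4⁻¹ ≡ 67 (mod 89), so λ ≡ 8·67 ≡ 2.
  x = λ² - 30 - 30 = 4 - 60 ≡ 33; y = λ·(30 - 33) - 2 ≡ 81. → (33, 81)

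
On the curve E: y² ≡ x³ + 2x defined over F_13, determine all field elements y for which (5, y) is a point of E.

x³ + 2x + 0 = 135 ≡ 5 (mod 13).
5 is a non-residue mod 13; no y exists.

none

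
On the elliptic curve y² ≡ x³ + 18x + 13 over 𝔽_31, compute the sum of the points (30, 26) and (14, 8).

(12, 2)

(30, 26) + (14, 8). λ = (8 - 26)/(14 - 30) ≡ 13/15 mod 31. 15⁻¹ ≡ 29 (mod 31) since 15·29 = 435 ≡ 1, so λ ≡ 5.
  x = λ² - 30 - 14 = 25 - 44 ≡ 12; y = λ·(30 - 12) - 26 ≡ 2. → (12, 2)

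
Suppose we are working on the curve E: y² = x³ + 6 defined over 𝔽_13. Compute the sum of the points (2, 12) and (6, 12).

(5, 1)

(2, 12) + (6, 12). λ = (12 - 12)/(6 - 2) ≡ 0/4 mod 13. 4⁻¹ ≡ 10 (mod 13) since 4·10 = 40 ≡ 1, so λ ≡ 0.
  x = λ² - 2 - 6 = 0 - 8 ≡ 5; y = λ·(2 - 5) - 12 ≡ 1. → (5, 1)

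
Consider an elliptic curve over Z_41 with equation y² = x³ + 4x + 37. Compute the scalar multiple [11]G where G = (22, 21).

(6, 20)

Double-and-add on 11 = (1011)₂. Start with G = (22, 21) for the leading 1-bit.
double: tangent at (22, 21): λ = (3·22² + 4)/(2·21) ≡ 21/1. 1⁻¹ ≡ 1 (mod 41) since 1·1 = 1 ≡ 1, so λ ≡ 21·1 ≡ 21.
  x = λ² - 22 - 22 = 441 - 44 ≡ 28; y = λ·(22 - 28) - 21 ≡ 17. → (28, 17)
double: tangent at (28, 17): λ = (3·28² + 4)/(2·17) ≡ 19/34. 34⁻¹ ≡ 35 (mod 41) since 34·35 = 1190 ≡ 1, so λ ≡ 19·35 ≡ 9.
  x = λ² - 28 - 28 = 81 - 56 ≡ 25; y = λ·(28 - 25) - 17 ≡ 10. → (25, 10)
add G: (25, 10) + (22, 21). λ = (21 - 10)/(22 - 25) ≡ 11/38 mod 41. 38⁻¹ ≡ 27 (mod 41) since 38·27 = 1026 ≡ 1, so λ ≡ 10.
  x = λ² - 25 - 22 = 100 - 47 ≡ 12; y = λ·(25 - 12) - 10 ≡ 38. → (12, 38)
double: tangent at (12, 38): λ = (3·12² + 4)/(2·38) ≡ 26/35. 35⁻¹ ≡ 34 (mod 41) since 35·34 = 1190 ≡ 1, so λ ≡ 26·34 ≡ 23.
  x = λ² - 12 - 12 = 529 - 24 ≡ 13; y = λ·(12 - 13) - 38 ≡ 21. → (13, 21)
add G: (13, 21) + (22, 21). λ = (21 - 21)/(22 - 13) ≡ 0/9 mod 41. 9⁻¹ ≡ 32 (mod 41) since 9·32 = 288 ≡ 1, so λ ≡ 0.
  x = λ² - 13 - 22 = 0 - 35 ≡ 6; y = λ·(13 - 6) - 21 ≡ 20. → (6, 20)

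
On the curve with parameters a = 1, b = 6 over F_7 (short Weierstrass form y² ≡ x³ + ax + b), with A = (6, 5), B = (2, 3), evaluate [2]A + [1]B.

First 2A:
Repeated addition: build up to 2A.
2A: tangent at (6, 5): λ = (3·6² + 1)/(2·5) ≡ 4/3. 3⁻¹ ≡ 5 (mod 7) since 3·5 = 15 ≡ 1, so λ ≡ 4·5 ≡ 6.
  x = λ² - 6 - 6 = 36 - 12 ≡ 3; y = λ·(6 - 3) - 5 ≡ 6. → (3, 6)
2A = (3, 6).
Finally 2A + B:
(3, 6) + (2, 3). λ = (3 - 6)/(2 - 3) ≡ 4/6 mod 7. 6⁻¹ ≡ 6 (mod 7), so λ ≡ 3.
  x = λ² - 3 - 2 = 9 - 5 ≡ 4; y = λ·(3 - 4) - 6 ≡ 5. → (4, 5)

(4, 5)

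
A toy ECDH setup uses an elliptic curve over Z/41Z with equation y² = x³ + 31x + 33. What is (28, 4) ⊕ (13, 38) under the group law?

(25, 22)

(28, 4) + (13, 38). λ = (38 - 4)/(13 - 28) ≡ 34/26 mod 41. 26⁻¹ ≡ 30 (mod 41), so λ ≡ 36.
  x = λ² - 28 - 13 = 1296 - 41 ≡ 25; y = λ·(28 - 25) - 4 ≡ 22. → (25, 22)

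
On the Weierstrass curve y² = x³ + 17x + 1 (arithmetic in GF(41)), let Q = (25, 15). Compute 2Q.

tangent at (25, 15): λ = (3·25² + 17)/(2·15) ≡ 6/30. 30⁻¹ ≡ 26 (mod 41), so λ ≡ 6·26 ≡ 33.
  x = λ² - 25 - 25 = 1089 - 50 ≡ 14; y = λ·(25 - 14) - 15 ≡ 20. → (14, 20)

(14, 20)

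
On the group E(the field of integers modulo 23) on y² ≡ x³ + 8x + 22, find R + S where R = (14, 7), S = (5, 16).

(5, 7)

(14, 7) + (5, 16). λ = (16 - 7)/(5 - 14) ≡ 9/14 mod 23. 14⁻¹ ≡ 5 (mod 23) since 14·5 = 70 ≡ 1, so λ ≡ 22.
  x = λ² - 14 - 5 = 484 - 19 ≡ 5; y = λ·(14 - 5) - 7 ≡ 7. → (5, 7)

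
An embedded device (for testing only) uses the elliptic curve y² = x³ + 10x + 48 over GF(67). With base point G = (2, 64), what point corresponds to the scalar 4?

(2, 64)

Repeated addition: build up to 4G.
2G: tangent at (2, 64): λ = (3·2² + 10)/(2·64) ≡ 22/61. 61⁻¹ ≡ 11 (mod 67) since 61·11 = 671 ≡ 1, so λ ≡ 22·11 ≡ 41.
  x = λ² - 2 - 2 = 1681 - 4 ≡ 2; y = λ·(2 - 2) - 64 ≡ 3. → (2, 3)
3G: (2, 3) + (2, 64): same x and y₁ ≡ -y₂, so the sum is ∞.
4G: ∞ + (2, 64) = (2, 64) (identity).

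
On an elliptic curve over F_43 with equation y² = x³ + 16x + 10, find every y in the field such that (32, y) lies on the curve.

none

x³ + 16x + 10 = 33290 ≡ 8 (mod 43).
8 is a non-residue mod 43; no y exists.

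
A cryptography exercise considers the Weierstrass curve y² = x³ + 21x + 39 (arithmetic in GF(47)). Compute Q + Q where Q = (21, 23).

(37, 2)

tangent at (21, 23): λ = (3·21² + 21)/(2·23) ≡ 28/46. 46⁻¹ ≡ 46 (mod 47), so λ ≡ 28·46 ≡ 19.
  x = λ² - 21 - 21 = 361 - 42 ≡ 37; y = λ·(21 - 37) - 23 ≡ 2. → (37, 2)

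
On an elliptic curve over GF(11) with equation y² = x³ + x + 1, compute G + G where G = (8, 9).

tangent at (8, 9): λ = (3·8² + 1)/(2·9) ≡ 6/7. 7⁻¹ ≡ 8 (mod 11), so λ ≡ 6·8 ≡ 4.
  x = λ² - 8 - 8 = 16 - 16 ≡ 0; y = λ·(8 - 0) - 9 ≡ 1. → (0, 1)

(0, 1)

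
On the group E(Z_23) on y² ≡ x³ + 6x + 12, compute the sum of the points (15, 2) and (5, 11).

(15, 2) + (5, 11). λ = (11 - 2)/(5 - 15) ≡ 9/13 mod 23. 13⁻¹ ≡ 16 (mod 23) since 13·16 = 208 ≡ 1, so λ ≡ 6.
  x = λ² - 15 - 5 = 36 - 20 ≡ 16; y = λ·(15 - 16) - 2 ≡ 15. → (16, 15)

(16, 15)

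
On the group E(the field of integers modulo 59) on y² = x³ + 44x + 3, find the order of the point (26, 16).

2P: tangent at (26, 16): λ = (3·26² + 44)/(2·16) ≡ 7/32. 32⁻¹ ≡ 24 (mod 59), so λ ≡ 7·24 ≡ 50.
  x = λ² - 26 - 26 = 2500 - 52 ≡ 29; y = λ·(26 - 29) - 16 ≡ 11. → (29, 11)
3P: (29, 11) + (26, 16). λ = (16 - 11)/(26 - 29) ≡ 5/56 mod 59. 56⁻¹ ≡ 39 (mod 59) since 56·39 = 2184 ≡ 1, so λ ≡ 18.
  x = λ² - 29 - 26 = 324 - 55 ≡ 33; y = λ·(29 - 33) - 11 ≡ 35. → (33, 35)
4P: (33, 35) + (26, 16). λ = (16 - 35)/(26 - 33) ≡ 40/52 mod 59. 52⁻¹ ≡ 42 (mod 59) since 52·42 = 2184 ≡ 1, so λ ≡ 28.
  x = λ² - 33 - 26 = 784 - 59 ≡ 17; y = λ·(33 - 17) - 35 ≡ 0. → (17, 0)
5P: (17, 0) + (26, 16). λ = (16 - 0)/(26 - 17) ≡ 16/9 mod 59. 9⁻¹ ≡ 46 (mod 59) since 9·46 = 414 ≡ 1, so λ ≡ 28.
  x = λ² - 17 - 26 = 784 - 43 ≡ 33; y = λ·(17 - 33) - 0 ≡ 24. → (33, 24)
6P: (33, 24) + (26, 16). λ = (16 - 24)/(26 - 33) ≡ 51/52 mod 59. 52⁻¹ ≡ 42 (mod 59), so λ ≡ 18.
  x = λ² - 33 - 26 = 324 - 59 ≡ 29; y = λ·(33 - 29) - 24 ≡ 48. → (29, 48)
7P: (29, 48) + (26, 16). λ = (16 - 48)/(26 - 29) ≡ 27/56 mod 59. 56⁻¹ ≡ 39 (mod 59), so λ ≡ 50.
  x = λ² - 29 - 26 = 2500 - 55 ≡ 26; y = λ·(29 - 26) - 48 ≡ 43. → (26, 43)
8P: (26, 43) + (26, 16): same x and y₁ ≡ -y₂, so the sum is O.
8P = O, so the order is 8.

8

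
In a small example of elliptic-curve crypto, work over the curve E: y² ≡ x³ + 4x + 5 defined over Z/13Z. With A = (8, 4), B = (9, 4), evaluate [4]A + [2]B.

First 4A:
Double-and-add on 4 = (100)₂. Start with A = (8, 4) for the leading 1-bit.
double: tangent at (8, 4): λ = (3·8² + 4)/(2·4) ≡ 1/8. 8⁻¹ ≡ 5 (mod 13), so λ ≡ 1·5 ≡ 5.
  x = λ² - 8 - 8 = 25 - 16 ≡ 9; y = λ·(8 - 9) - 4 ≡ 4. → (9, 4)
double: tangent at (9, 4): λ = (3·9² + 4)/(2·4) ≡ 0/8. 8⁻¹ ≡ 5 (mod 13) since 8·5 = 40 ≡ 1, so λ ≡ 0·5 ≡ 0.
  x = λ² - 9 - 9 = 0 - 18 ≡ 8; y = λ·(9 - 8) - 4 ≡ 9. → (8, 9)
4A = (8, 9).
Next 2B:
Repeated addition: build up to 2B.
2B: tangent at (9, 4): λ = (3·9² + 4)/(2·4) ≡ 0/8. 8⁻¹ ≡ 5 (mod 13) since 8·5 = 40 ≡ 1, so λ ≡ 0·5 ≡ 0.
  x = λ² - 9 - 9 = 0 - 18 ≡ 8; y = λ·(9 - 8) - 4 ≡ 9. → (8, 9)
2B = (8, 9).
Finally 4A + 2B:
tangent at (8, 9): λ = (3·8² + 4)/(2·9) ≡ 1/5. 5⁻¹ ≡ 8 (mod 13) since 5·8 = 40 ≡ 1, so λ ≡ 1·8 ≡ 8.
  x = λ² - 8 - 8 = 64 - 16 ≡ 9; y = λ·(8 - 9) - 9 ≡ 9. → (9, 9)

(9, 9)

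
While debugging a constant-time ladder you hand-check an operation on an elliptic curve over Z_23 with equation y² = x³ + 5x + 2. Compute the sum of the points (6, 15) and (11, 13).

(8, 18)

(6, 15) + (11, 13). λ = (13 - 15)/(11 - 6) ≡ 21/5 mod 23. 5⁻¹ ≡ 14 (mod 23), so λ ≡ 18.
  x = λ² - 6 - 11 = 324 - 17 ≡ 8; y = λ·(6 - 8) - 15 ≡ 18. → (8, 18)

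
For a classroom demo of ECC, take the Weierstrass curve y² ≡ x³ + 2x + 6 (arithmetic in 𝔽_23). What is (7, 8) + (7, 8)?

(11, 18)

tangent at (7, 8): λ = (3·7² + 2)/(2·8) ≡ 11/16. 16⁻¹ ≡ 13 (mod 23), so λ ≡ 11·13 ≡ 5.
  x = λ² - 7 - 7 = 25 - 14 ≡ 11; y = λ·(7 - 11) - 8 ≡ 18. → (11, 18)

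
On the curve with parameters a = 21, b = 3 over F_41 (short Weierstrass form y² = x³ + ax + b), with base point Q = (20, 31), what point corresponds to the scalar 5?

(7, 1)

Double-and-add on 5 = (101)₂. Start with Q = (20, 31) for the leading 1-bit.
double: tangent at (20, 31): λ = (3·20² + 21)/(2·31) ≡ 32/21. 21⁻¹ ≡ 2 (mod 41) since 21·2 = 42 ≡ 1, so λ ≡ 32·2 ≡ 23.
  x = λ² - 20 - 20 = 529 - 40 ≡ 38; y = λ·(20 - 38) - 31 ≡ 6. → (38, 6)
double: tangent at (38, 6): λ = (3·38² + 21)/(2·6) ≡ 7/12. 12⁻¹ ≡ 24 (mod 41) since 12·24 = 288 ≡ 1, so λ ≡ 7·24 ≡ 4.
  x = λ² - 38 - 38 = 16 - 76 ≡ 22; y = λ·(38 - 22) - 6 ≡ 17. → (22, 17)
add Q: (22, 17) + (20, 31). λ = (31 - 17)/(20 - 22) ≡ 14/39 mod 41. 39⁻¹ ≡ 20 (mod 41) since 39·20 = 780 ≡ 1, so λ ≡ 34.
  x = λ² - 22 - 20 = 1156 - 42 ≡ 7; y = λ·(22 - 7) - 17 ≡ 1. → (7, 1)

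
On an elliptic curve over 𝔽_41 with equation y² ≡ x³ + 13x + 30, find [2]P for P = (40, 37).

(6, 18)

tangent at (40, 37): λ = (3·40² + 13)/(2·37) ≡ 16/33. 33⁻¹ ≡ 5 (mod 41) since 33·5 = 165 ≡ 1, so λ ≡ 16·5 ≡ 39.
  x = λ² - 40 - 40 = 1521 - 80 ≡ 6; y = λ·(40 - 6) - 37 ≡ 18. → (6, 18)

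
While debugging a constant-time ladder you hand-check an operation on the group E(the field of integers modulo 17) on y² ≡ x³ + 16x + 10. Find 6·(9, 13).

Write P = (9, 13).
Repeated addition: build up to 6P.
2P: tangent at (9, 13): λ = (3·9² + 16)/(2·13) ≡ 4/9. 9⁻¹ ≡ 2 (mod 17), so λ ≡ 4·2 ≡ 8.
  x = λ² - 9 - 9 = 64 - 18 ≡ 12; y = λ·(9 - 12) - 13 ≡ 14. → (12, 14)
3P: (12, 14) + (9, 13). λ = (13 - 14)/(9 - 12) ≡ 16/14 mod 17. 14⁻¹ ≡ 11 (mod 17), so λ ≡ 6.
  x = λ² - 12 - 9 = 36 - 21 ≡ 15; y = λ·(12 - 15) - 14 ≡ 2. → (15, 2)
4P: (15, 2) + (9, 13). λ = (13 - 2)/(9 - 15) ≡ 11/11 mod 17. 11⁻¹ ≡ 14 (mod 17), so λ ≡ 1.
  x = λ² - 15 - 9 = 1 - 24 ≡ 11; y = λ·(15 - 11) - 2 ≡ 2. → (11, 2)
5P: (11, 2) + (9, 13). λ = (13 - 2)/(9 - 11) ≡ 11/15 mod 17. 15⁻¹ ≡ 8 (mod 17) since 15·8 = 120 ≡ 1, so λ ≡ 3.
  x = λ² - 11 - 9 = 9 - 20 ≡ 6; y = λ·(11 - 6) - 2 ≡ 13. → (6, 13)
6P: (6, 13) + (9, 13). λ = (13 - 13)/(9 - 6) ≡ 0/3 mod 17. 3⁻¹ ≡ 6 (mod 17), so λ ≡ 0.
  x = λ² - 6 - 9 = 0 - 15 ≡ 2; y = λ·(6 - 2) - 13 ≡ 4. → (2, 4)

(2, 4)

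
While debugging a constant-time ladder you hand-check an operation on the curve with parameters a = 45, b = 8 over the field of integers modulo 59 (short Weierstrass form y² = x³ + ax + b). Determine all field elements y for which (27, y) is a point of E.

16, 43

x³ + 45x + 8 = 20906 ≡ 20 (mod 59).
Square roots of 20 mod 59: 16 and 43 (since 16² = 256 ≡ 20).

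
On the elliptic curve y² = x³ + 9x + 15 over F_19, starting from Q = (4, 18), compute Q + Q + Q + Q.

(13, 7)

Repeated addition: build up to 4Q.
2Q: tangent at (4, 18): λ = (3·4² + 9)/(2·18) ≡ 0/17. 17⁻¹ ≡ 9 (mod 19), so λ ≡ 0·9 ≡ 0.
  x = λ² - 4 - 4 = 0 - 8 ≡ 11; y = λ·(4 - 11) - 18 ≡ 1. → (11, 1)
3Q: (11, 1) + (4, 18). λ = (18 - 1)/(4 - 11) ≡ 17/12 mod 19. 12⁻¹ ≡ 8 (mod 19) since 12·8 = 96 ≡ 1, so λ ≡ 3.
  x = λ² - 11 - 4 = 9 - 15 ≡ 13; y = λ·(11 - 13) - 1 ≡ 12. → (13, 12)
4Q: (13, 12) + (4, 18). λ = (18 - 12)/(4 - 13) ≡ 6/10 mod 19. 10⁻¹ ≡ 2 (mod 19) since 10·2 = 20 ≡ 1, so λ ≡ 12.
  x = λ² - 13 - 4 = 144 - 17 ≡ 13; y = λ·(13 - 13) - 12 ≡ 7. → (13, 7)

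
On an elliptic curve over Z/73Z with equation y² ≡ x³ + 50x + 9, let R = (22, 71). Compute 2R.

tangent at (22, 71): λ = (3·22² + 50)/(2·71) ≡ 42/69. 69⁻¹ ≡ 18 (mod 73), so λ ≡ 42·18 ≡ 26.
  x = λ² - 22 - 22 = 676 - 44 ≡ 48; y = λ·(22 - 48) - 71 ≡ 56. → (48, 56)

(48, 56)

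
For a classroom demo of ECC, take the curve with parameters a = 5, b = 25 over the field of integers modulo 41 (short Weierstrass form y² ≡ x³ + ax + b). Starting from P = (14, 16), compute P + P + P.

Repeated addition: build up to 3P.
2P: tangent at (14, 16): λ = (3·14² + 5)/(2·16) ≡ 19/32. 32⁻¹ ≡ 9 (mod 41), so λ ≡ 19·9 ≡ 7.
  x = λ² - 14 - 14 = 49 - 28 ≡ 21; y = λ·(14 - 21) - 16 ≡ 17. → (21, 17)
3P: (21, 17) + (14, 16). λ = (16 - 17)/(14 - 21) ≡ 40/34 mod 41. 34⁻¹ ≡ 35 (mod 41) since 34·35 = 1190 ≡ 1, so λ ≡ 6.
  x = λ² - 21 - 14 = 36 - 35 ≡ 1; y = λ·(21 - 1) - 17 ≡ 21. → (1, 21)

(1, 21)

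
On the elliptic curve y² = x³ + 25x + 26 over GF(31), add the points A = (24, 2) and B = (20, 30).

(5, 20)

(24, 2) + (20, 30). λ = (30 - 2)/(20 - 24) ≡ 28/27 mod 31. 27⁻¹ ≡ 23 (mod 31), so λ ≡ 24.
  x = λ² - 24 - 20 = 576 - 44 ≡ 5; y = λ·(24 - 5) - 2 ≡ 20. → (5, 20)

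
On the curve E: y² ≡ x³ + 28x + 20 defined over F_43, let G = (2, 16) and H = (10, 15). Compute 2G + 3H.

First 2G:
Repeated addition: build up to 2G.
2G: tangent at (2, 16): λ = (3·2² + 28)/(2·16) ≡ 40/32. 32⁻¹ ≡ 39 (mod 43) since 32·39 = 1248 ≡ 1, so λ ≡ 40·39 ≡ 12.
  x = λ² - 2 - 2 = 144 - 4 ≡ 11; y = λ·(2 - 11) - 16 ≡ 5. → (11, 5)
2G = (11, 5).
Next 3H:
Repeated addition: build up to 3H.
2H: tangent at (10, 15): λ = (3·10² + 28)/(2·15) ≡ 27/30. 30⁻¹ ≡ 33 (mod 43), so λ ≡ 27·33 ≡ 31.
  x = λ² - 10 - 10 = 961 - 20 ≡ 38; y = λ·(10 - 38) - 15 ≡ 20. → (38, 20)
3H: (38, 20) + (10, 15). λ = (15 - 20)/(10 - 38) ≡ 38/15 mod 43. 15⁻¹ ≡ 23 (mod 43) since 15·23 = 345 ≡ 1, so λ ≡ 14.
  x = λ² - 38 - 10 = 196 - 48 ≡ 19; y = λ·(38 - 19) - 20 ≡ 31. → (19, 31)
3H = (19, 31).
Finally 2G + 3H:
(11, 5) + (19, 31). λ = (31 - 5)/(19 - 11) ≡ 26/8 mod 43. 8⁻¹ ≡ 27 (mod 43), so λ ≡ 14.
  x = λ² - 11 - 19 = 196 - 30 ≡ 37; y = λ·(11 - 37) - 5 ≡ 18. → (37, 18)

(37, 18)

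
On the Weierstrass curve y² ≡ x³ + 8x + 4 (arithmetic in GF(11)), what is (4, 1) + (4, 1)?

tangent at (4, 1): λ = (3·4² + 8)/(2·1) ≡ 1/2. 2⁻¹ ≡ 6 (mod 11) since 2·6 = 12 ≡ 1, so λ ≡ 1·6 ≡ 6.
  x = λ² - 4 - 4 = 36 - 8 ≡ 6; y = λ·(4 - 6) - 1 ≡ 9. → (6, 9)

(6, 9)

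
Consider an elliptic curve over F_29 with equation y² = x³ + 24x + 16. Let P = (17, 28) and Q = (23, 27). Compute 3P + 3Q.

First 3P:
Repeated addition: build up to 3P.
2P: tangent at (17, 28): λ = (3·17² + 24)/(2·28) ≡ 21/27. 27⁻¹ ≡ 14 (mod 29), so λ ≡ 21·14 ≡ 4.
  x = λ² - 17 - 17 = 16 - 34 ≡ 11; y = λ·(17 - 11) - 28 ≡ 25. → (11, 25)
3P: (11, 25) + (17, 28). λ = (28 - 25)/(17 - 11) ≡ 3/6 mod 29. 6⁻¹ ≡ 5 (mod 29), so λ ≡ 15.
  x = λ² - 11 - 17 = 225 - 28 ≡ 23; y = λ·(11 - 23) - 25 ≡ 27. → (23, 27)
3P = (23, 27).
Next 3Q:
Repeated addition: build up to 3Q.
2Q: tangent at (23, 27): λ = (3·23² + 24)/(2·27) ≡ 16/25. 25⁻¹ ≡ 7 (mod 29) since 25·7 = 175 ≡ 1, so λ ≡ 16·7 ≡ 25.
  x = λ² - 23 - 23 = 625 - 46 ≡ 28; y = λ·(23 - 28) - 27 ≡ 22. → (28, 22)
3Q: (28, 22) + (23, 27). λ = (27 - 22)/(23 - 28) ≡ 5/24 mod 29. 24⁻¹ ≡ 23 (mod 29) since 24·23 = 552 ≡ 1, so λ ≡ 28.
  x = λ² - 28 - 23 = 784 - 51 ≡ 8; y = λ·(28 - 8) - 22 ≡ 16. → (8, 16)
3Q = (8, 16).
Finally 3P + 3Q:
(23, 27) + (8, 16). λ = (16 - 27)/(8 - 23) ≡ 18/14 mod 29. 14⁻¹ ≡ 27 (mod 29) since 14·27 = 378 ≡ 1, so λ ≡ 22.
  x = λ² - 23 - 8 = 484 - 31 ≡ 18; y = λ·(23 - 18) - 27 ≡ 25. → (18, 25)

(18, 25)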